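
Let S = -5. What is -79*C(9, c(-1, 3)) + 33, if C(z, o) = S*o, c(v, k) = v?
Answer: -362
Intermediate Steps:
C(z, o) = -5*o
-79*C(9, c(-1, 3)) + 33 = -(-395)*(-1) + 33 = -79*5 + 33 = -395 + 33 = -362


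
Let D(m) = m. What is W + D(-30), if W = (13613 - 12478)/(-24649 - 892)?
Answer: -767365/25541 ≈ -30.044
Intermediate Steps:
W = -1135/25541 (W = 1135/(-25541) = 1135*(-1/25541) = -1135/25541 ≈ -0.044438)
W + D(-30) = -1135/25541 - 30 = -767365/25541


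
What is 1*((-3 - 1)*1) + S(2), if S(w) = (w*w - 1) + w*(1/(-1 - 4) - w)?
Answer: -27/5 ≈ -5.4000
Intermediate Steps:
S(w) = -1 + w² + w*(-⅕ - w) (S(w) = (w² - 1) + w*(1/(-5) - w) = (-1 + w²) + w*(-⅕ - w) = -1 + w² + w*(-⅕ - w))
1*((-3 - 1)*1) + S(2) = 1*((-3 - 1)*1) + (-1 - ⅕*2) = 1*(-4*1) + (-1 - ⅖) = 1*(-4) - 7/5 = -4 - 7/5 = -27/5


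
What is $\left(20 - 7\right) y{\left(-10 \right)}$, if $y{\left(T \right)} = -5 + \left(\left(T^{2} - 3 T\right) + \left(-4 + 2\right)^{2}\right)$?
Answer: $1677$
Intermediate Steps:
$y{\left(T \right)} = -1 + T^{2} - 3 T$ ($y{\left(T \right)} = -5 + \left(\left(T^{2} - 3 T\right) + \left(-2\right)^{2}\right) = -5 + \left(\left(T^{2} - 3 T\right) + 4\right) = -5 + \left(4 + T^{2} - 3 T\right) = -1 + T^{2} - 3 T$)
$\left(20 - 7\right) y{\left(-10 \right)} = \left(20 - 7\right) \left(-1 + \left(-10\right)^{2} - -30\right) = \left(20 - 7\right) \left(-1 + 100 + 30\right) = 13 \cdot 129 = 1677$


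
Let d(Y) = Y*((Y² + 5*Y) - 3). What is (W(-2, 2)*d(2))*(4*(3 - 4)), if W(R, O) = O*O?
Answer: -352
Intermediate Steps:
W(R, O) = O²
d(Y) = Y*(-3 + Y² + 5*Y)
(W(-2, 2)*d(2))*(4*(3 - 4)) = (2²*(2*(-3 + 2² + 5*2)))*(4*(3 - 4)) = (4*(2*(-3 + 4 + 10)))*(4*(-1)) = (4*(2*11))*(-4) = (4*22)*(-4) = 88*(-4) = -352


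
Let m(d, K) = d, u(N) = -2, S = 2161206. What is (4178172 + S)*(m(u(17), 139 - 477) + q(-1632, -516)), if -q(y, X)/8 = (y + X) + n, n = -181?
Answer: 118102612140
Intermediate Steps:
q(y, X) = 1448 - 8*X - 8*y (q(y, X) = -8*((y + X) - 181) = -8*((X + y) - 181) = -8*(-181 + X + y) = 1448 - 8*X - 8*y)
(4178172 + S)*(m(u(17), 139 - 477) + q(-1632, -516)) = (4178172 + 2161206)*(-2 + (1448 - 8*(-516) - 8*(-1632))) = 6339378*(-2 + (1448 + 4128 + 13056)) = 6339378*(-2 + 18632) = 6339378*18630 = 118102612140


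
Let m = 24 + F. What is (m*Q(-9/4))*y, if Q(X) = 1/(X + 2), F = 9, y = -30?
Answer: 3960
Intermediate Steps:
m = 33 (m = 24 + 9 = 33)
Q(X) = 1/(2 + X)
(m*Q(-9/4))*y = (33/(2 - 9/4))*(-30) = (33/(-¼))*(-30) = (33*(-4))*(-30) = -132*(-30) = 3960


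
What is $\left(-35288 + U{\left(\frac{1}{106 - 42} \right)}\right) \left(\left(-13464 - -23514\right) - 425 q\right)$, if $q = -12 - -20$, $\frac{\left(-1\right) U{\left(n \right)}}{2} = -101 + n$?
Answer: $- \frac{3733153725}{16} \approx -2.3332 \cdot 10^{8}$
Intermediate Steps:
$U{\left(n \right)} = 202 - 2 n$ ($U{\left(n \right)} = - 2 \left(-101 + n\right) = 202 - 2 n$)
$q = 8$ ($q = -12 + 20 = 8$)
$\left(-35288 + U{\left(\frac{1}{106 - 42} \right)}\right) \left(\left(-13464 - -23514\right) - 425 q\right) = \left(-35288 + \left(202 - \frac{2}{106 - 42}\right)\right) \left(\left(-13464 - -23514\right) - 3400\right) = \left(-35288 + \left(202 - \frac{2}{64}\right)\right) \left(\left(-13464 + 23514\right) - 3400\right) = \left(-35288 + \left(202 - \frac{1}{32}\right)\right) \left(10050 - 3400\right) = \left(-35288 + \left(202 - \frac{1}{32}\right)\right) 6650 = \left(-35288 + \frac{6463}{32}\right) 6650 = \left(- \frac{1122753}{32}\right) 6650 = - \frac{3733153725}{16}$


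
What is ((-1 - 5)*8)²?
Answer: 2304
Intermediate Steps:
((-1 - 5)*8)² = (-6*8)² = (-48)² = 2304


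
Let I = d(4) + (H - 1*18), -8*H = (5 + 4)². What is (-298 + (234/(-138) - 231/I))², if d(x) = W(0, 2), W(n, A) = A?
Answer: 16155172609/190969 ≈ 84596.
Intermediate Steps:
H = -81/8 (H = -(5 + 4)²/8 = -⅛*9² = -⅛*81 = -81/8 ≈ -10.125)
d(x) = 2
I = -209/8 (I = 2 + (-81/8 - 1*18) = 2 + (-81/8 - 18) = 2 - 225/8 = -209/8 ≈ -26.125)
(-298 + (234/(-138) - 231/I))² = (-298 + (234/(-138) - 231/(-209/8)))² = (-298 + (234*(-1/138) - 231*(-8/209)))² = (-298 + (-39/23 + 168/19))² = (-298 + 3123/437)² = (-127103/437)² = 16155172609/190969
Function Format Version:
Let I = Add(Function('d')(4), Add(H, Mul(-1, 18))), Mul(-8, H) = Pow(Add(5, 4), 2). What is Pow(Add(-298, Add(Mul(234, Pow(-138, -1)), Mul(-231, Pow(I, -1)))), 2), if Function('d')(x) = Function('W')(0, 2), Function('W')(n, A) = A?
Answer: Rational(16155172609, 190969) ≈ 84596.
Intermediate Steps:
H = Rational(-81, 8) (H = Mul(Rational(-1, 8), Pow(Add(5, 4), 2)) = Mul(Rational(-1, 8), Pow(9, 2)) = Mul(Rational(-1, 8), 81) = Rational(-81, 8) ≈ -10.125)
Function('d')(x) = 2
I = Rational(-209, 8) (I = Add(2, Add(Rational(-81, 8), Mul(-1, 18))) = Add(2, Add(Rational(-81, 8), -18)) = Add(2, Rational(-225, 8)) = Rational(-209, 8) ≈ -26.125)
Pow(Add(-298, Add(Mul(234, Pow(-138, -1)), Mul(-231, Pow(I, -1)))), 2) = Pow(Add(-298, Add(Mul(234, Pow(-138, -1)), Mul(-231, Pow(Rational(-209, 8), -1)))), 2) = Pow(Add(-298, Add(Mul(234, Rational(-1, 138)), Mul(-231, Rational(-8, 209)))), 2) = Pow(Add(-298, Add(Rational(-39, 23), Rational(168, 19))), 2) = Pow(Add(-298, Rational(3123, 437)), 2) = Pow(Rational(-127103, 437), 2) = Rational(16155172609, 190969)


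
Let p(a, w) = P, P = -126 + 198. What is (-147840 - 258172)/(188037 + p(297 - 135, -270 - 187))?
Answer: -406012/188109 ≈ -2.1584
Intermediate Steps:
P = 72
p(a, w) = 72
(-147840 - 258172)/(188037 + p(297 - 135, -270 - 187)) = (-147840 - 258172)/(188037 + 72) = -406012/188109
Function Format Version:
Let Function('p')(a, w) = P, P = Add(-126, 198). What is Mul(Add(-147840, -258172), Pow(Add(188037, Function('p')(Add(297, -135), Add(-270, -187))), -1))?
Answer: Rational(-406012, 188109) ≈ -2.1584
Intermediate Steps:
P = 72
Function('p')(a, w) = 72
Mul(Add(-147840, -258172), Pow(Add(188037, Function('p')(Add(297, -135), Add(-270, -187))), -1)) = Mul(Add(-147840, -258172), Pow(Add(188037, 72), -1)) = Mul(-406012, Pow(188109, -1)) = Mul(-406012, Rational(1, 188109)) = Rational(-406012, 188109)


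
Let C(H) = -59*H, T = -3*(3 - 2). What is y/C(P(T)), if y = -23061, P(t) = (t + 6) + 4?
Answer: 23061/413 ≈ 55.838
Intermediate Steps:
T = -3 (T = -3*1 = -3)
P(t) = 10 + t (P(t) = (6 + t) + 4 = 10 + t)
y/C(P(T)) = -23061*(-1/(59*(10 - 3))) = -23061/((-59*7)) = -23061/(-413) = -23061*(-1/413) = 23061/413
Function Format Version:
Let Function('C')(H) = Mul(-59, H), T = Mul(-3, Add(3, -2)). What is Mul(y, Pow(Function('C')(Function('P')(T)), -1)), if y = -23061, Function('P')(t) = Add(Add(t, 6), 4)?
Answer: Rational(23061, 413) ≈ 55.838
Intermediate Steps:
T = -3 (T = Mul(-3, 1) = -3)
Function('P')(t) = Add(10, t) (Function('P')(t) = Add(Add(6, t), 4) = Add(10, t))
Mul(y, Pow(Function('C')(Function('P')(T)), -1)) = Mul(-23061, Pow(Mul(-59, Add(10, -3)), -1)) = Mul(-23061, Pow(Mul(-59, 7), -1)) = Mul(-23061, Pow(-413, -1)) = Mul(-23061, Rational(-1, 413)) = Rational(23061, 413)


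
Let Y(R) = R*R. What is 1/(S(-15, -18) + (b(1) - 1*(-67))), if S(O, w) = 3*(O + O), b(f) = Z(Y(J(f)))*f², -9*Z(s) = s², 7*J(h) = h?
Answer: -21609/497008 ≈ -0.043478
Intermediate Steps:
J(h) = h/7
Y(R) = R²
Z(s) = -s²/9
b(f) = -f⁶/21609 (b(f) = (-f⁴/2401/9)*f² = (-f⁴/21609)*f² = -f⁶/21609)
S(O, w) = 6*O (S(O, w) = 3*(2*O) = 6*O)
1/(S(-15, -18) + (b(1) - 1*(-67))) = 1/(6*(-15) + (-1/21609*1⁶ - 1*(-67))) = 1/(-90 + (-1/21609*1 + 67)) = 1/(-90 + (-1/21609 + 67)) = 1/(-90 + 1447802/21609) = 1/(-497008/21609) = -21609/497008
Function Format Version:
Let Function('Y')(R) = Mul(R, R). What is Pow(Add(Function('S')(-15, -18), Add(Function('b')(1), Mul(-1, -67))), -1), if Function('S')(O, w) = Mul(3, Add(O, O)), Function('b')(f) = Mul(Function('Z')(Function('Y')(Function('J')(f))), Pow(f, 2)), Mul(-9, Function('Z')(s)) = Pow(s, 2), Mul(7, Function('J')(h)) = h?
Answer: Rational(-21609, 497008) ≈ -0.043478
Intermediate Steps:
Function('J')(h) = Mul(Rational(1, 7), h)
Function('Y')(R) = Pow(R, 2)
Function('Z')(s) = Mul(Rational(-1, 9), Pow(s, 2))
Function('b')(f) = Mul(Rational(-1, 21609), Pow(f, 6)) (Function('b')(f) = Mul(Mul(Rational(-1, 9), Pow(Pow(Mul(Rational(1, 7), f), 2), 2)), Pow(f, 2)) = Mul(Mul(Rational(-1, 9), Pow(Mul(Rational(1, 49), Pow(f, 2)), 2)), Pow(f, 2)) = Mul(Mul(Rational(-1, 9), Mul(Rational(1, 2401), Pow(f, 4))), Pow(f, 2)) = Mul(Mul(Rational(-1, 21609), Pow(f, 4)), Pow(f, 2)) = Mul(Rational(-1, 21609), Pow(f, 6)))
Function('S')(O, w) = Mul(6, O) (Function('S')(O, w) = Mul(3, Mul(2, O)) = Mul(6, O))
Pow(Add(Function('S')(-15, -18), Add(Function('b')(1), Mul(-1, -67))), -1) = Pow(Add(Mul(6, -15), Add(Mul(Rational(-1, 21609), Pow(1, 6)), Mul(-1, -67))), -1) = Pow(Add(-90, Add(Mul(Rational(-1, 21609), 1), 67)), -1) = Pow(Add(-90, Add(Rational(-1, 21609), 67)), -1) = Pow(Add(-90, Rational(1447802, 21609)), -1) = Pow(Rational(-497008, 21609), -1) = Rational(-21609, 497008)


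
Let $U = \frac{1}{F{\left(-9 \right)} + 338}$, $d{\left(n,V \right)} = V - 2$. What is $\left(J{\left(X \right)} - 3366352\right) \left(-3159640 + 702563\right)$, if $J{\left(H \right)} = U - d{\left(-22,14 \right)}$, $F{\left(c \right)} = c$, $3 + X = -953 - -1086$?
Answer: $\frac{388756530876305}{47} \approx 8.2714 \cdot 10^{12}$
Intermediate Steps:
$X = 130$ ($X = -3 - -133 = -3 + \left(-953 + 1086\right) = -3 + 133 = 130$)
$d{\left(n,V \right)} = -2 + V$
$U = \frac{1}{329}$ ($U = \frac{1}{-9 + 338} = \frac{1}{329} \approx 0.0030395$)
$J{\left(H \right)} = - \frac{3947}{329}$ ($J{\left(H \right)} = \frac{1}{329} - \left(-2 + 14\right) = \frac{1}{329} - 12 = - \frac{3947}{329}$)
$\left(J{\left(X \right)} - 3366352\right) \left(-3159640 + 702563\right) = \left(- \frac{3947}{329} - 3366352\right) \left(-3159640 + 702563\right) = \left(- \frac{1107533755}{329}\right) \left(-2457077\right) = \frac{388756530876305}{47}$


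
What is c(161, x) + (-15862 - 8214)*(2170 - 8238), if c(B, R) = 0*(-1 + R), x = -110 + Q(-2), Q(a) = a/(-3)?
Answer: 146093168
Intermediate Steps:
Q(a) = -a/3 (Q(a) = a*(-⅓) = -a/3)
x = -328/3 (x = -110 - ⅓*(-2) = -110 + ⅔ = -328/3 ≈ -109.33)
c(B, R) = 0
c(161, x) + (-15862 - 8214)*(2170 - 8238) = 0 + (-15862 - 8214)*(2170 - 8238) = 0 - 24076*(-6068) = 0 + 146093168 = 146093168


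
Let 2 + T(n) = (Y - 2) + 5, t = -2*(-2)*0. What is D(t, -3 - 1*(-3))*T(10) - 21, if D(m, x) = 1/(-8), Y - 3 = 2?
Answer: -87/4 ≈ -21.750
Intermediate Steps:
Y = 5 (Y = 3 + 2 = 5)
t = 0 (t = 4*0 = 0)
D(m, x) = -1/8
T(n) = 6 (T(n) = -2 + ((5 - 2) + 5) = -2 + (3 + 5) = -2 + 8 = 6)
D(t, -3 - 1*(-3))*T(10) - 21 = -1/8*6 - 21 = -3/4 - 21 = -87/4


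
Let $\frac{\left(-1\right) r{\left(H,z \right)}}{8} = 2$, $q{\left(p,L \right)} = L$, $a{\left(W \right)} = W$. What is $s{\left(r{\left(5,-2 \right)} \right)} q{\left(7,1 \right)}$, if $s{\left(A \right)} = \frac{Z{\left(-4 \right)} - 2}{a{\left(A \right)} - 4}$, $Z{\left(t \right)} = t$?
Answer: $\frac{3}{10} \approx 0.3$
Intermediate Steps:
$r{\left(H,z \right)} = -16$ ($r{\left(H,z \right)} = \left(-8\right) 2 = -16$)
$s{\left(A \right)} = - \frac{6}{-4 + A}$ ($s{\left(A \right)} = \frac{-4 - 2}{A - 4} = - \frac{6}{-4 + A}$)
$s{\left(r{\left(5,-2 \right)} \right)} q{\left(7,1 \right)} = - \frac{6}{-4 - 16} \cdot 1 = - \frac{6}{-20} \cdot 1 = \left(-6\right) \left(- \frac{1}{20}\right) 1 = \frac{3}{10} \cdot 1 = \frac{3}{10}$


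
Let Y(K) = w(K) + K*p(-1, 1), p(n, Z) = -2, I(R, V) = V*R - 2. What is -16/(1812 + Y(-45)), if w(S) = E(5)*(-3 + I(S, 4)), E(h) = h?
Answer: -16/977 ≈ -0.016377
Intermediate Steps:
I(R, V) = -2 + R*V (I(R, V) = R*V - 2 = -2 + R*V)
w(S) = -25 + 20*S (w(S) = 5*(-3 + (-2 + S*4)) = 5*(-3 + (-2 + 4*S)) = 5*(-5 + 4*S) = -25 + 20*S)
Y(K) = -25 + 18*K (Y(K) = (-25 + 20*K) + K*(-2) = (-25 + 20*K) - 2*K = -25 + 18*K)
-16/(1812 + Y(-45)) = -16/(1812 + (-25 + 18*(-45))) = -16/(1812 + (-25 - 810)) = -16/(1812 - 835) = -16/977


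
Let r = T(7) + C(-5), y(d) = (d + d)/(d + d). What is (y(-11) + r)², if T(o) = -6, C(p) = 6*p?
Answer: 1225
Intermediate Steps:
y(d) = 1 (y(d) = (2*d)/((2*d)) = (2*d)*(1/(2*d)) = 1)
r = -36 (r = -6 + 6*(-5) = -6 - 30 = -36)
(y(-11) + r)² = (1 - 36)² = (-35)² = 1225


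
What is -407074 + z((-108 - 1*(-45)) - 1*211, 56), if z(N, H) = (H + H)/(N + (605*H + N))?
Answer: -3392147614/8333 ≈ -4.0707e+5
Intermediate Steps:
z(N, H) = 2*H/(2*N + 605*H) (z(N, H) = (2*H)/(N + (N + 605*H)) = (2*H)/(2*N + 605*H) = 2*H/(2*N + 605*H))
-407074 + z((-108 - 1*(-45)) - 1*211, 56) = -407074 + 2*56/(2*((-108 - 1*(-45)) - 1*211) + 605*56) = -407074 + 2*56/(2*((-108 + 45) - 211) + 33880) = -407074 + 2*56/(2*(-63 - 211) + 33880) = -407074 + 2*56/(2*(-274) + 33880) = -407074 + 2*56/(-548 + 33880) = -407074 + 2*56/33332 = -407074 + 2*56*(1/33332) = -407074 + 28/8333 = -3392147614/8333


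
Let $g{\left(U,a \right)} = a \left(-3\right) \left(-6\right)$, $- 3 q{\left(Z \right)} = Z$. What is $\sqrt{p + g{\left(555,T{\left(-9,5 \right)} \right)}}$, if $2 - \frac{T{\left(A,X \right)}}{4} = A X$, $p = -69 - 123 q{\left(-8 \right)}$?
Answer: $\sqrt{2987} \approx 54.653$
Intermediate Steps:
$q{\left(Z \right)} = - \frac{Z}{3}$
$p = -397$ ($p = -69 - 123 \left(\left(- \frac{1}{3}\right) \left(-8\right)\right) = -69 - 328 = -397$)
$T{\left(A,X \right)} = 8 - 4 A X$
$g{\left(U,a \right)} = 18 a$ ($g{\left(U,a \right)} = - 3 a \left(-6\right) = 18 a$)
$\sqrt{p + g{\left(555,T{\left(-9,5 \right)} \right)}} = \sqrt{-397 + 18 \left(8 - \left(-36\right) 5\right)} = \sqrt{-397 + 18 \left(8 + 180\right)} = \sqrt{-397 + 18 \cdot 188} = \sqrt{-397 + 3384} = \sqrt{2987}$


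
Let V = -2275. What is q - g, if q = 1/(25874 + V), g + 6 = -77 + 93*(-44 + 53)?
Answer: -17793645/23599 ≈ -754.00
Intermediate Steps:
g = 754 (g = -6 + (-77 + 93*(-44 + 53)) = -6 + (-77 + 93*9) = -6 + (-77 + 837) = -6 + 760 = 754)
q = 1/23599 (q = 1/(25874 - 2275) = 1/23599 ≈ 4.2375e-5)
q - g = 1/23599 - 1*754 = 1/23599 - 754 = -17793645/23599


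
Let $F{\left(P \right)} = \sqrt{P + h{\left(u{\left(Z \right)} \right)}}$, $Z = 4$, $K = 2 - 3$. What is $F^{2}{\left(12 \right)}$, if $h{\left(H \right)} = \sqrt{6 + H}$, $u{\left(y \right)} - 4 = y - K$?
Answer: $12 + \sqrt{15} \approx 15.873$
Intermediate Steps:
$K = -1$
$u{\left(y \right)} = 5 + y$ ($u{\left(y \right)} = 4 + \left(y - -1\right) = 4 + \left(y + 1\right) = 4 + \left(1 + y\right) = 5 + y$)
$F{\left(P \right)} = \sqrt{P + \sqrt{15}}$ ($F{\left(P \right)} = \sqrt{P + \sqrt{6 + \left(5 + 4\right)}} = \sqrt{P + \sqrt{6 + 9}} = \sqrt{P + \sqrt{15}}$)
$F^{2}{\left(12 \right)} = \left(\sqrt{12 + \sqrt{15}}\right)^{2} = 12 + \sqrt{15}$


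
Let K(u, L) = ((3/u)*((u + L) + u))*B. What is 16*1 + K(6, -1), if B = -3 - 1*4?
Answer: -45/2 ≈ -22.500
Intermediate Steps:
B = -7 (B = -3 - 4 = -7)
K(u, L) = -21*(L + 2*u)/u (K(u, L) = ((3/u)*((u + L) + u))*(-7) = ((3/u)*((L + u) + u))*(-7) = ((3/u)*(L + 2*u))*(-7) = (3*(L + 2*u)/u)*(-7) = -21*(L + 2*u)/u)
16*1 + K(6, -1) = 16*1 + (-42 - 21*(-1)/6) = 16 + (-42 - 21*(-1)*1/6) = 16 + (-42 + 7/2) = 16 - 77/2 = -45/2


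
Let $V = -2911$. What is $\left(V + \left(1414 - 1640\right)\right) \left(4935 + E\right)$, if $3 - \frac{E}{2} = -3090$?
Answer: $-34886577$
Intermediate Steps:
$E = 6186$ ($E = 6 - -6180 = 6 + 6180 = 6186$)
$\left(V + \left(1414 - 1640\right)\right) \left(4935 + E\right) = \left(-2911 + \left(1414 - 1640\right)\right) \left(4935 + 6186\right) = \left(-2911 - 226\right) 11121 = \left(-3137\right) 11121 = -34886577$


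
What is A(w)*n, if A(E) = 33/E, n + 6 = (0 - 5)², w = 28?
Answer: 627/28 ≈ 22.393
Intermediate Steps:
n = 19 (n = -6 + (0 - 5)² = -6 + (-5)² = -6 + 25 = 19)
A(w)*n = (33/28)*19 = 627/28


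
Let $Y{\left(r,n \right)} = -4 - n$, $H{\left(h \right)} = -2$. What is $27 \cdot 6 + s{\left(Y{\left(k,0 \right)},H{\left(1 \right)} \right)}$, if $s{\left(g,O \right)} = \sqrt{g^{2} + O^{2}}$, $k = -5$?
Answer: $162 + 2 \sqrt{5} \approx 166.47$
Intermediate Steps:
$s{\left(g,O \right)} = \sqrt{O^{2} + g^{2}}$
$27 \cdot 6 + s{\left(Y{\left(k,0 \right)},H{\left(1 \right)} \right)} = 27 \cdot 6 + \sqrt{\left(-2\right)^{2} + \left(-4 - 0\right)^{2}} = 162 + \sqrt{4 + \left(-4 + 0\right)^{2}} = 162 + \sqrt{4 + \left(-4\right)^{2}} = 162 + \sqrt{4 + 16} = 162 + \sqrt{20} = 162 + 2 \sqrt{5}$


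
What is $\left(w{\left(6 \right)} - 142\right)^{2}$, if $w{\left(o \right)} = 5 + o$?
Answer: $17161$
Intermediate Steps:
$\left(w{\left(6 \right)} - 142\right)^{2} = \left(\left(5 + 6\right) - 142\right)^{2} = \left(11 - 142\right)^{2} = \left(-131\right)^{2} = 17161$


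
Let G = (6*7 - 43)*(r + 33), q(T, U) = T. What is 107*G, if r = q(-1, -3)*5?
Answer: -2996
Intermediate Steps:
r = -5 (r = -1*5 = -5)
G = -28 (G = (6*7 - 43)*(-5 + 33) = (42 - 43)*28 = -1*28 = -28)
107*G = 107*(-28) = -2996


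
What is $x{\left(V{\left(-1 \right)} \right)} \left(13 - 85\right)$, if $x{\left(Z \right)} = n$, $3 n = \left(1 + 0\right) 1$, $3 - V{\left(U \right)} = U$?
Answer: $-24$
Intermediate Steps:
$V{\left(U \right)} = 3 - U$
$n = \frac{1}{3}$ ($n = \frac{\left(1 + 0\right) 1}{3} = \frac{1 \cdot 1}{3} = \frac{1}{3} \cdot 1 = \frac{1}{3} \approx 0.33333$)
$x{\left(Z \right)} = \frac{1}{3}$
$x{\left(V{\left(-1 \right)} \right)} \left(13 - 85\right) = \frac{13 - 85}{3} = \frac{1}{3} \left(-72\right) = -24$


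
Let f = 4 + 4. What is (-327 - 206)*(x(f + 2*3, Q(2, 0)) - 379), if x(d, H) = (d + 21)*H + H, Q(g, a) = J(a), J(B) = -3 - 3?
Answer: 317135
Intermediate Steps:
J(B) = -6
f = 8
Q(g, a) = -6
x(d, H) = H + H*(21 + d) (x(d, H) = (21 + d)*H + H = H*(21 + d) + H = H + H*(21 + d))
(-327 - 206)*(x(f + 2*3, Q(2, 0)) - 379) = (-327 - 206)*(-6*(22 + (8 + 2*3)) - 379) = -533*(-6*(22 + (8 + 6)) - 379) = -533*(-6*(22 + 14) - 379) = -533*(-6*36 - 379) = -533*(-216 - 379) = -533*(-595) = 317135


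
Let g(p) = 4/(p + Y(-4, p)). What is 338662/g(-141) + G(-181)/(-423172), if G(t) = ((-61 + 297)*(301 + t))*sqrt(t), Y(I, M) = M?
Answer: -23875671 - 7080*I*sqrt(181)/105793 ≈ -2.3876e+7 - 0.90036*I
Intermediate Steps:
G(t) = sqrt(t)*(71036 + 236*t) (G(t) = (236*(301 + t))*sqrt(t) = (71036 + 236*t)*sqrt(t) = sqrt(t)*(71036 + 236*t))
g(p) = 2/p (g(p) = 4/(p + p) = 4/(2*p) = (1/(2*p))*4 = 2/p)
338662/g(-141) + G(-181)/(-423172) = 338662/((2/(-141))) + (236*sqrt(-181)*(301 - 181))/(-423172) = 338662/((2*(-1/141))) + (236*(I*sqrt(181))*120)*(-1/423172) = 338662/(-2/141) + (28320*I*sqrt(181))*(-1/423172) = 338662*(-141/2) - 7080*I*sqrt(181)/105793 = -23875671 - 7080*I*sqrt(181)/105793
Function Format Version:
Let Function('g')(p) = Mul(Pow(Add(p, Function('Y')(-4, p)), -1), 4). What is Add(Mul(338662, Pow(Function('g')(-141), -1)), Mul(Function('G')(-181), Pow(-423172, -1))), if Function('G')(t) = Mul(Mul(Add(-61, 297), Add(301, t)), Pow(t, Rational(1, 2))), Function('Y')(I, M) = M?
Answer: Add(-23875671, Mul(Rational(-7080, 105793), I, Pow(181, Rational(1, 2)))) ≈ Add(-2.3876e+7, Mul(-0.90036, I))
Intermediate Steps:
Function('G')(t) = Mul(Pow(t, Rational(1, 2)), Add(71036, Mul(236, t))) (Function('G')(t) = Mul(Mul(236, Add(301, t)), Pow(t, Rational(1, 2))) = Mul(Add(71036, Mul(236, t)), Pow(t, Rational(1, 2))) = Mul(Pow(t, Rational(1, 2)), Add(71036, Mul(236, t))))
Function('g')(p) = Mul(2, Pow(p, -1)) (Function('g')(p) = Mul(Pow(Add(p, p), -1), 4) = Mul(Pow(Mul(2, p), -1), 4) = Mul(Mul(Rational(1, 2), Pow(p, -1)), 4) = Mul(2, Pow(p, -1)))
Add(Mul(338662, Pow(Function('g')(-141), -1)), Mul(Function('G')(-181), Pow(-423172, -1))) = Add(Mul(338662, Pow(Mul(2, Pow(-141, -1)), -1)), Mul(Mul(236, Pow(-181, Rational(1, 2)), Add(301, -181)), Pow(-423172, -1))) = Add(Mul(338662, Pow(Mul(2, Rational(-1, 141)), -1)), Mul(Mul(236, Mul(I, Pow(181, Rational(1, 2))), 120), Rational(-1, 423172))) = Add(Mul(338662, Pow(Rational(-2, 141), -1)), Mul(Mul(28320, I, Pow(181, Rational(1, 2))), Rational(-1, 423172))) = Add(Mul(338662, Rational(-141, 2)), Mul(Rational(-7080, 105793), I, Pow(181, Rational(1, 2)))) = Add(-23875671, Mul(Rational(-7080, 105793), I, Pow(181, Rational(1, 2))))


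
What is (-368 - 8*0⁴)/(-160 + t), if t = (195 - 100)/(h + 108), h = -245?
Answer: 50416/22015 ≈ 2.2901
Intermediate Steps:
t = -95/137 (t = (195 - 100)/(-245 + 108) = 95/(-137) = 95*(-1/137) = -95/137 ≈ -0.69343)
(-368 - 8*0⁴)/(-160 + t) = (-368 - 8*0⁴)/(-160 - 95/137) = (-368 - 8*0)/(-22015/137) = (-368 + 0)*(-137/22015) = -368*(-137/22015) = 50416/22015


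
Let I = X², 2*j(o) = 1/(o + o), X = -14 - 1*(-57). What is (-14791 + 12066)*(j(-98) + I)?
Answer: -1975099075/392 ≈ -5.0385e+6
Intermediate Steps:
X = 43 (X = -14 + 57 = 43)
j(o) = 1/(4*o) (j(o) = 1/(2*(o + o)) = 1/(2*((2*o))) = (1/(2*o))/2 = 1/(4*o))
I = 1849 (I = 43² = 1849)
(-14791 + 12066)*(j(-98) + I) = (-14791 + 12066)*((¼)/(-98) + 1849) = -2725*((¼)*(-1/98) + 1849) = -2725*(-1/392 + 1849) = -2725*724807/392 = -1975099075/392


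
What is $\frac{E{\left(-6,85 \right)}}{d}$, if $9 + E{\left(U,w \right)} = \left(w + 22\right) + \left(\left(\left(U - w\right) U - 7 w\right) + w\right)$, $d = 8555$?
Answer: $\frac{134}{8555} \approx 0.015663$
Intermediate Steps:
$E{\left(U,w \right)} = 13 - 5 w + U \left(U - w\right)$ ($E{\left(U,w \right)} = -9 + \left(\left(w + 22\right) + \left(\left(\left(U - w\right) U - 7 w\right) + w\right)\right) = -9 + \left(\left(22 + w\right) + \left(\left(U \left(U - w\right) - 7 w\right) + w\right)\right) = -9 + \left(\left(22 + w\right) + \left(\left(- 7 w + U \left(U - w\right)\right) + w\right)\right) = -9 + \left(\left(22 + w\right) + \left(- 6 w + U \left(U - w\right)\right)\right) = -9 + \left(22 - 5 w + U \left(U - w\right)\right) = 13 - 5 w + U \left(U - w\right)$)
$\frac{E{\left(-6,85 \right)}}{d} = \frac{13 + \left(-6\right)^{2} - 425 - \left(-6\right) 85}{8555} = \left(13 + 36 - 425 + 510\right) \frac{1}{8555} = 134 \cdot \frac{1}{8555} = \frac{134}{8555}$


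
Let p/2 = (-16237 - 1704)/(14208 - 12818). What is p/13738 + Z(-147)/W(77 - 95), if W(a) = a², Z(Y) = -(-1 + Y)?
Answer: 351819449/773380710 ≈ 0.45491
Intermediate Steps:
Z(Y) = 1 - Y
p = -17941/695 (p = 2*((-16237 - 1704)/(14208 - 12818)) = 2*(-17941/1390) = -17941/695 ≈ -25.814)
p/13738 + Z(-147)/W(77 - 95) = -17941/695/13738 + (1 - 1*(-147))/((77 - 95)²) = -17941/695*1/13738 + (1 + 147)/((-18)²) = -17941/9547910 + 148/324 = -17941/9547910 + 148*(1/324) = -17941/9547910 + 37/81 = 351819449/773380710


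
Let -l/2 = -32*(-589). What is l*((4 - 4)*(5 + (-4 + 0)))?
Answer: 0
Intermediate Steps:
l = -37696 (l = -(-64)*(-589) = -2*18848 = -37696)
l*((4 - 4)*(5 + (-4 + 0))) = -37696*(4 - 4)*(5 + (-4 + 0)) = -0*(5 - 4) = -0 = -37696*0 = 0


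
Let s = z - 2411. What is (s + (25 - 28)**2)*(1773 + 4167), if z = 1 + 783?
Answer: -9610920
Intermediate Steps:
z = 784
s = -1627 (s = 784 - 2411 = -1627)
(s + (25 - 28)**2)*(1773 + 4167) = (-1627 + (25 - 28)**2)*(1773 + 4167) = (-1627 + (-3)**2)*5940 = (-1627 + 9)*5940 = -1618*5940 = -9610920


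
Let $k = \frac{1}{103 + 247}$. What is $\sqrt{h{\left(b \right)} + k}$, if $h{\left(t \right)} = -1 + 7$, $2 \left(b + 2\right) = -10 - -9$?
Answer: $\frac{\sqrt{29414}}{70} \approx 2.4501$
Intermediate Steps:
$k = \frac{1}{350} \approx 0.0028571$
$b = - \frac{5}{2}$ ($b = -2 + \frac{-10 - -9}{2} = -2 + \frac{-10 + 9}{2} = -2 + \frac{1}{2} \left(-1\right) = -2 - \frac{1}{2} = - \frac{5}{2} \approx -2.5$)
$h{\left(t \right)} = 6$
$\sqrt{h{\left(b \right)} + k} = \sqrt{6 + \frac{1}{350}} = \sqrt{\frac{2101}{350}} = \frac{\sqrt{29414}}{70}$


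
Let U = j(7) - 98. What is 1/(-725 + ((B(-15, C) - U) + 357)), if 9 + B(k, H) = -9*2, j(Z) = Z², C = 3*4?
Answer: -1/346 ≈ -0.0028902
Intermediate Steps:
C = 12
U = -49 (U = 7² - 98 = 49 - 98 = -49)
B(k, H) = -27 (B(k, H) = -9 - 9*2 = -9 - 18 = -27)
1/(-725 + ((B(-15, C) - U) + 357)) = 1/(-725 + ((-27 - 1*(-49)) + 357)) = 1/(-725 + ((-27 + 49) + 357)) = 1/(-725 + (22 + 357)) = 1/(-725 + 379) = 1/(-346) = -1/346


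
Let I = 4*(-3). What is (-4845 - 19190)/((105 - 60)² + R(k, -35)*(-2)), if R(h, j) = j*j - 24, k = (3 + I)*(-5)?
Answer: 24035/377 ≈ 63.753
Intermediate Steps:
I = -12
k = 45 (k = (3 - 12)*(-5) = -9*(-5) = 45)
R(h, j) = -24 + j² (R(h, j) = j² - 24 = -24 + j²)
(-4845 - 19190)/((105 - 60)² + R(k, -35)*(-2)) = (-4845 - 19190)/((105 - 60)² + (-24 + (-35)²)*(-2)) = -24035/(45² + (-24 + 1225)*(-2)) = -24035/(2025 + 1201*(-2)) = -24035/(2025 - 2402) = -24035/(-377) = -24035*(-1/377) = 24035/377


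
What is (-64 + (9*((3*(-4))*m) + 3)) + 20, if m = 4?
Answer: -473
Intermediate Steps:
(-64 + (9*((3*(-4))*m) + 3)) + 20 = (-64 + (9*((3*(-4))*4) + 3)) + 20 = (-64 + (9*(-12*4) + 3)) + 20 = (-64 + (9*(-48) + 3)) + 20 = (-64 + (-432 + 3)) + 20 = (-64 - 429) + 20 = -493 + 20 = -473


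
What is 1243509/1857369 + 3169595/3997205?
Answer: 723844525860/494952310243 ≈ 1.4625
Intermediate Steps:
1243509/1857369 + 3169595/3997205 = 1243509*(1/1857369) + 3169595*(1/3997205) = 414503/619123 + 633919/799441 = 723844525860/494952310243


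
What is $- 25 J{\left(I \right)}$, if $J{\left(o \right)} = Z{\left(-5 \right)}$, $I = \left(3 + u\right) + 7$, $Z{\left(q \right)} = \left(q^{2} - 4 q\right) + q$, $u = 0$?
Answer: $-1000$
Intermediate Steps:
$Z{\left(q \right)} = q^{2} - 3 q$
$I = 10$ ($I = \left(3 + 0\right) + 7 = 3 + 7 = 10$)
$J{\left(o \right)} = 40$ ($J{\left(o \right)} = - 5 \left(-3 - 5\right) = \left(-5\right) \left(-8\right) = 40$)
$- 25 J{\left(I \right)} = \left(-25\right) 40 = -1000$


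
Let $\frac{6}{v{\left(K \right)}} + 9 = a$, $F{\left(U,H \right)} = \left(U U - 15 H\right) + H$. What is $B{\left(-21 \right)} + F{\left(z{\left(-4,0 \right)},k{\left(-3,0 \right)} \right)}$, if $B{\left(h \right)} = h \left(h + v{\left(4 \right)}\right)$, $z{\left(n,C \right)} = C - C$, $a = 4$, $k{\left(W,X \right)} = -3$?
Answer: $\frac{2541}{5} \approx 508.2$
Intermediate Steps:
$z{\left(n,C \right)} = 0$
$F{\left(U,H \right)} = U^{2} - 14 H$ ($F{\left(U,H \right)} = \left(U^{2} - 15 H\right) + H = U^{2} - 14 H$)
$v{\left(K \right)} = - \frac{6}{5}$ ($v{\left(K \right)} = \frac{6}{-9 + 4} = \frac{6}{-5} = 6 \left(- \frac{1}{5}\right) = - \frac{6}{5}$)
$B{\left(h \right)} = h \left(- \frac{6}{5} + h\right)$ ($B{\left(h \right)} = h \left(h - \frac{6}{5}\right) = h \left(- \frac{6}{5} + h\right)$)
$B{\left(-21 \right)} + F{\left(z{\left(-4,0 \right)},k{\left(-3,0 \right)} \right)} = \frac{1}{5} \left(-21\right) \left(-6 + 5 \left(-21\right)\right) + \left(0^{2} - -42\right) = \frac{1}{5} \left(-21\right) \left(-6 - 105\right) + \left(0 + 42\right) = \frac{1}{5} \left(-21\right) \left(-111\right) + 42 = \frac{2331}{5} + 42 = \frac{2541}{5}$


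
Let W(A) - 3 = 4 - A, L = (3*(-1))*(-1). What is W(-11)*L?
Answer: 54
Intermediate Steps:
L = 3 (L = -3*(-1) = 3)
W(A) = 7 - A (W(A) = 3 + (4 - A) = 7 - A)
W(-11)*L = (7 - 1*(-11))*3 = (7 + 11)*3 = 18*3 = 54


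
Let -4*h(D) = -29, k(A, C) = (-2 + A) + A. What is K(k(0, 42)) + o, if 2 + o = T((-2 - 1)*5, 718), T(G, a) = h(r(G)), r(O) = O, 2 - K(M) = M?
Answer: 37/4 ≈ 9.2500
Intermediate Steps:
k(A, C) = -2 + 2*A
K(M) = 2 - M
h(D) = 29/4 (h(D) = -1/4*(-29) = 29/4)
T(G, a) = 29/4
o = 21/4 (o = -2 + 29/4 = 21/4 ≈ 5.2500)
K(k(0, 42)) + o = (2 - (-2 + 2*0)) + 21/4 = (2 - (-2 + 0)) + 21/4 = (2 - 1*(-2)) + 21/4 = (2 + 2) + 21/4 = 4 + 21/4 = 37/4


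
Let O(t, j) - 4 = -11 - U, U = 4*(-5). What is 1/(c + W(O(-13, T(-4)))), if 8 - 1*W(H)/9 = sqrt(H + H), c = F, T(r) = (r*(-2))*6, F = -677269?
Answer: -677197/458595774703 + 9*sqrt(26)/458595774703 ≈ -1.4766e-6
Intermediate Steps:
U = -20
T(r) = -12*r (T(r) = -2*r*6 = -12*r)
c = -677269
O(t, j) = 13 (O(t, j) = 4 + (-11 - 1*(-20)) = 4 + (-11 + 20) = 4 + 9 = 13)
W(H) = 72 - 9*sqrt(2)*sqrt(H) (W(H) = 72 - 9*sqrt(H + H) = 72 - 9*sqrt(2)*sqrt(H))
1/(c + W(O(-13, T(-4)))) = 1/(-677269 + (72 - 9*sqrt(2)*sqrt(13))) = 1/(-677269 + (72 - 9*sqrt(26))) = 1/(-677197 - 9*sqrt(26))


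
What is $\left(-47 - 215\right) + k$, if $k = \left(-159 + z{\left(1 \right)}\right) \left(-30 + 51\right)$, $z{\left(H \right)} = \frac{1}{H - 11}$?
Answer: $- \frac{36031}{10} \approx -3603.1$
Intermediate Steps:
$z{\left(H \right)} = \frac{1}{-11 + H}$
$k = - \frac{33411}{10}$ ($k = \left(-159 + \frac{1}{-11 + 1}\right) \left(-30 + 51\right) = \left(-159 + \frac{1}{-10}\right) 21 = \left(-159 - \frac{1}{10}\right) 21 = \left(- \frac{1591}{10}\right) 21 = - \frac{33411}{10} \approx -3341.1$)
$\left(-47 - 215\right) + k = \left(-47 - 215\right) - \frac{33411}{10} = -262 - \frac{33411}{10} = - \frac{36031}{10}$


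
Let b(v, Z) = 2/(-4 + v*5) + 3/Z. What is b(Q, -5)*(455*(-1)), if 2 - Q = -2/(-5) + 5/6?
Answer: 5733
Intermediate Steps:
Q = 23/30 (Q = 2 - (-2/(-5) + 5/6) = 2 - (-2*(-⅕) + 5*(⅙)) = 2 - (⅖ + ⅚) = 2 - 1*37/30 = 2 - 37/30 = 23/30 ≈ 0.76667)
b(v, Z) = 2/(-4 + 5*v) + 3/Z
b(Q, -5)*(455*(-1)) = ((-12 + 2*(-5) + 15*(23/30))/((-5)*(-4 + 5*(23/30))))*(455*(-1)) = -(-12 - 10 + 23/2)/(5*(-4 + 23/6))*(-455) = -⅕*(-21/2)/(-⅙)*(-455) = -⅕*(-6)*(-21/2)*(-455) = -63/5*(-455) = 5733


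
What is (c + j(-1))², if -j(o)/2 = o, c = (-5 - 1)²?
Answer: 1444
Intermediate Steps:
c = 36 (c = (-6)² = 36)
j(o) = -2*o
(c + j(-1))² = (36 - 2*(-1))² = (36 + 2)² = 38² = 1444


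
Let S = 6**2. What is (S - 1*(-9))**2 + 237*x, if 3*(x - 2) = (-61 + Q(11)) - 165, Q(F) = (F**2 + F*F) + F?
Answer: 4632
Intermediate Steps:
S = 36
Q(F) = F + 2*F**2 (Q(F) = (F**2 + F**2) + F = 2*F**2 + F = F + 2*F**2)
x = 11 (x = 2 + ((-61 + 11*(1 + 2*11)) - 165)/3 = 2 + ((-61 + 11*(1 + 22)) - 165)/3 = 2 + ((-61 + 11*23) - 165)/3 = 2 + ((-61 + 253) - 165)/3 = 2 + (192 - 165)/3 = 2 + (1/3)*27 = 2 + 9 = 11)
(S - 1*(-9))**2 + 237*x = (36 - 1*(-9))**2 + 237*11 = (36 + 9)**2 + 2607 = 45**2 + 2607 = 2025 + 2607 = 4632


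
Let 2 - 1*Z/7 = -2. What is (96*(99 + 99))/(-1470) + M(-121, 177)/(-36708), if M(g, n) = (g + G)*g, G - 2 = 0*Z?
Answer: -17116957/1284780 ≈ -13.323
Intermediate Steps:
Z = 28 (Z = 14 - 7*(-2) = 14 + 14 = 28)
G = 2 (G = 2 + 0*28 = 2 + 0 = 2)
M(g, n) = g*(2 + g) (M(g, n) = (g + 2)*g = (2 + g)*g = g*(2 + g))
(96*(99 + 99))/(-1470) + M(-121, 177)/(-36708) = (96*(99 + 99))/(-1470) - 121*(2 - 121)/(-36708) = (96*198)*(-1/1470) - 121*(-119)*(-1/36708) = 19008*(-1/1470) + 14399*(-1/36708) = -3168/245 - 2057/5244 = -17116957/1284780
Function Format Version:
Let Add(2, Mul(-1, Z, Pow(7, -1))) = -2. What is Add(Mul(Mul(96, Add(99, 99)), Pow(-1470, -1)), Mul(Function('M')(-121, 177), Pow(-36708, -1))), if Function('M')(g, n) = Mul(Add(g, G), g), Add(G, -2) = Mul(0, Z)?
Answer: Rational(-17116957, 1284780) ≈ -13.323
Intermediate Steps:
Z = 28 (Z = Add(14, Mul(-7, -2)) = Add(14, 14) = 28)
G = 2 (G = Add(2, Mul(0, 28)) = Add(2, 0) = 2)
Function('M')(g, n) = Mul(g, Add(2, g)) (Function('M')(g, n) = Mul(Add(g, 2), g) = Mul(Add(2, g), g) = Mul(g, Add(2, g)))
Add(Mul(Mul(96, Add(99, 99)), Pow(-1470, -1)), Mul(Function('M')(-121, 177), Pow(-36708, -1))) = Add(Mul(Mul(96, Add(99, 99)), Pow(-1470, -1)), Mul(Mul(-121, Add(2, -121)), Pow(-36708, -1))) = Add(Mul(Mul(96, 198), Rational(-1, 1470)), Mul(Mul(-121, -119), Rational(-1, 36708))) = Add(Mul(19008, Rational(-1, 1470)), Mul(14399, Rational(-1, 36708))) = Add(Rational(-3168, 245), Rational(-2057, 5244)) = Rational(-17116957, 1284780)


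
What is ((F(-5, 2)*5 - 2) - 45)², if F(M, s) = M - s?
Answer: 6724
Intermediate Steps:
((F(-5, 2)*5 - 2) - 45)² = (((-5 - 1*2)*5 - 2) - 45)² = (((-5 - 2)*5 - 2) - 45)² = ((-7*5 - 2) - 45)² = ((-35 - 2) - 45)² = (-37 - 45)² = (-82)² = 6724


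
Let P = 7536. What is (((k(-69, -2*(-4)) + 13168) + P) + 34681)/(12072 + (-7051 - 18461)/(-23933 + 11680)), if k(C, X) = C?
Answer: 169446737/36985932 ≈ 4.5814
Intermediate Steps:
(((k(-69, -2*(-4)) + 13168) + P) + 34681)/(12072 + (-7051 - 18461)/(-23933 + 11680)) = (((-69 + 13168) + 7536) + 34681)/(12072 + (-7051 - 18461)/(-23933 + 11680)) = ((13099 + 7536) + 34681)/(12072 - 25512/(-12253)) = (20635 + 34681)/(12072 - 25512*(-1/12253)) = 55316/(12072 + 25512/12253) = 55316/(147943728/12253) = 55316*(12253/147943728) = 169446737/36985932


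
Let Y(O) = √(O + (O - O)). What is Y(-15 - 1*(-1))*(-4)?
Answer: -4*I*√14 ≈ -14.967*I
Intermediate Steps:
Y(O) = √O (Y(O) = √(O + 0) = √O)
Y(-15 - 1*(-1))*(-4) = √(-15 - 1*(-1))*(-4) = √(-15 + 1)*(-4) = √(-14)*(-4) = (I*√14)*(-4) = -4*I*√14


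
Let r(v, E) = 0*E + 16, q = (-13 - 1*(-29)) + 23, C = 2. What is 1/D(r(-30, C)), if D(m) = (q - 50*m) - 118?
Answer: -1/879 ≈ -0.0011377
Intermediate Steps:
q = 39 (q = (-13 + 29) + 23 = 16 + 23 = 39)
r(v, E) = 16 (r(v, E) = 0 + 16 = 16)
D(m) = -79 - 50*m (D(m) = (39 - 50*m) - 118 = -79 - 50*m)
1/D(r(-30, C)) = 1/(-79 - 50*16) = 1/(-79 - 800) = 1/(-879) = -1/879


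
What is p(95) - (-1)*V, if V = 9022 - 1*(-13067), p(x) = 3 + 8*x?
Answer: 22852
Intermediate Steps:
V = 22089 (V = 9022 + 13067 = 22089)
p(95) - (-1)*V = (3 + 8*95) - (-1)*22089 = (3 + 760) - 1*(-22089) = 763 + 22089 = 22852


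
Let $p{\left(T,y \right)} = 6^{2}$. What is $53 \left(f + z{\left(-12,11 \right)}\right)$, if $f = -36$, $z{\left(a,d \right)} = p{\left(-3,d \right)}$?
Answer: $0$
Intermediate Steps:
$p{\left(T,y \right)} = 36$
$z{\left(a,d \right)} = 36$
$53 \left(f + z{\left(-12,11 \right)}\right) = 53 \left(-36 + 36\right) = 53 \cdot 0 = 0$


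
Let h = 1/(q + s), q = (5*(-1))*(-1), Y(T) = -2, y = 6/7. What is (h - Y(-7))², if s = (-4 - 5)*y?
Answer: 961/361 ≈ 2.6620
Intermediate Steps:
y = 6/7 (y = 6*(⅐) = 6/7 ≈ 0.85714)
q = 5 (q = -5*(-1) = 5)
s = -54/7 (s = (-4 - 5)*(6/7) = -9*6/7 = -54/7 ≈ -7.7143)
h = -7/19 (h = 1/(5 - 54/7) = 1/(-19/7) = -7/19 ≈ -0.36842)
(h - Y(-7))² = (-7/19 - 1*(-2))² = (-7/19 + 2)² = (31/19)² = 961/361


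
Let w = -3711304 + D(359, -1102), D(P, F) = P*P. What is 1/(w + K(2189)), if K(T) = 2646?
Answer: -1/3579777 ≈ -2.7935e-7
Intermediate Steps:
D(P, F) = P²
w = -3582423 (w = -3711304 + 359² = -3711304 + 128881 = -3582423)
1/(w + K(2189)) = 1/(-3582423 + 2646) = 1/(-3579777) = -1/3579777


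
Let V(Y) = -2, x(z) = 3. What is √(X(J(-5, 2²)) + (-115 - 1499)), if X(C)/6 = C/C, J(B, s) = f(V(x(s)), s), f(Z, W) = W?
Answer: 2*I*√402 ≈ 40.1*I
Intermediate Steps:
J(B, s) = s
X(C) = 6 (X(C) = 6*(C/C) = 6*1 = 6)
√(X(J(-5, 2²)) + (-115 - 1499)) = √(6 + (-115 - 1499)) = √(6 - 1614) = √(-1608) = 2*I*√402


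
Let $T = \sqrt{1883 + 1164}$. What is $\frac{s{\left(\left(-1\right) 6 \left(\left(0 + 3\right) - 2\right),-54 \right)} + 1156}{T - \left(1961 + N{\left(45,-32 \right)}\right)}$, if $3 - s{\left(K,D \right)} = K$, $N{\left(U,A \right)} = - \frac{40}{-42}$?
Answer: $- \frac{1007982465}{1696178674} - \frac{513765 \sqrt{3047}}{1696178674} \approx -0.61099$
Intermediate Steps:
$N{\left(U,A \right)} = \frac{20}{21}$ ($N{\left(U,A \right)} = \left(-40\right) \left(- \frac{1}{42}\right) = \frac{20}{21}$)
$T = \sqrt{3047} \approx 55.2$
$s{\left(K,D \right)} = 3 - K$
$\frac{s{\left(\left(-1\right) 6 \left(\left(0 + 3\right) - 2\right),-54 \right)} + 1156}{T - \left(1961 + N{\left(45,-32 \right)}\right)} = \frac{\left(3 - \left(-1\right) 6 \left(\left(0 + 3\right) - 2\right)\right) + 1156}{\sqrt{3047} - \frac{41201}{21}} = \frac{\left(3 - - 6 \left(3 - 2\right)\right) + 1156}{\sqrt{3047} - \frac{41201}{21}} = \frac{\left(3 - \left(-6\right) 1\right) + 1156}{\sqrt{3047} - \frac{41201}{21}} = \frac{\left(3 - -6\right) + 1156}{- \frac{41201}{21} + \sqrt{3047}} = \frac{\left(3 + 6\right) + 1156}{- \frac{41201}{21} + \sqrt{3047}} = \frac{9 + 1156}{- \frac{41201}{21} + \sqrt{3047}} = \frac{1165}{- \frac{41201}{21} + \sqrt{3047}}$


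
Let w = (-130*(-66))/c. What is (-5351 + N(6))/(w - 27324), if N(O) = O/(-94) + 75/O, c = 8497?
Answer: 1421335675/7274454704 ≈ 0.19539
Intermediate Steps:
w = 8580/8497 (w = -130*(-66)/8497 = 8580*(1/8497) = 8580/8497 ≈ 1.0098)
N(O) = 75/O - O/94 (N(O) = O*(-1/94) + 75/O = -O/94 + 75/O = 75/O - O/94)
(-5351 + N(6))/(w - 27324) = (-5351 + (75/6 - 1/94*6))/(8580/8497 - 27324) = (-5351 + (75*(⅙) - 3/47))/(-232163448/8497) = (-5351 + (25/2 - 3/47))*(-8497/232163448) = (-5351 + 1169/94)*(-8497/232163448) = -501825/94*(-8497/232163448) = 1421335675/7274454704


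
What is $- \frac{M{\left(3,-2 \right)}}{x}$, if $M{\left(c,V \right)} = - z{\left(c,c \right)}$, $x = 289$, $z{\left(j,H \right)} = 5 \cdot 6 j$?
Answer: $\frac{90}{289} \approx 0.31142$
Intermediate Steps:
$z{\left(j,H \right)} = 30 j$
$M{\left(c,V \right)} = - 30 c$
$- \frac{M{\left(3,-2 \right)}}{x} = - \frac{\left(-30\right) 3}{289} = - \frac{-90}{289} = \left(-1\right) \left(- \frac{90}{289}\right) = \frac{90}{289}$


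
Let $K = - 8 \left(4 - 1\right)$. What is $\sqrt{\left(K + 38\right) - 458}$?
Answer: $2 i \sqrt{111} \approx 21.071 i$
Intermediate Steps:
$K = -24$ ($K = - 8 \left(4 - 1\right) = \left(-8\right) 3 = -24$)
$\sqrt{\left(K + 38\right) - 458} = \sqrt{\left(-24 + 38\right) - 458} = \sqrt{14 - 458} = \sqrt{-444} = 2 i \sqrt{111}$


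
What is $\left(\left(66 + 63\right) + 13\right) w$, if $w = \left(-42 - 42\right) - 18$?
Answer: $-14484$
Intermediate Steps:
$w = -102$ ($w = -84 - 18 = -102$)
$\left(\left(66 + 63\right) + 13\right) w = \left(\left(66 + 63\right) + 13\right) \left(-102\right) = \left(129 + 13\right) \left(-102\right) = 142 \left(-102\right) = -14484$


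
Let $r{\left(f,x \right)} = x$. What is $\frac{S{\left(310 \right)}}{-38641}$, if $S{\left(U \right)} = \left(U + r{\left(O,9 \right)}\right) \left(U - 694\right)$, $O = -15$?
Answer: $\frac{122496}{38641} \approx 3.1701$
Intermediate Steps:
$S{\left(U \right)} = \left(-694 + U\right) \left(9 + U\right)$ ($S{\left(U \right)} = \left(U + 9\right) \left(U - 694\right) = \left(9 + U\right) \left(-694 + U\right) = \left(-694 + U\right) \left(9 + U\right)$)
$\frac{S{\left(310 \right)}}{-38641} = \frac{-6246 + 310^{2} - 212350}{-38641} = \left(-6246 + 96100 - 212350\right) \left(- \frac{1}{38641}\right) = \left(-122496\right) \left(- \frac{1}{38641}\right) = \frac{122496}{38641}$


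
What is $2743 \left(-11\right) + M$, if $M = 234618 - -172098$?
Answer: $376543$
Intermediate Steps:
$M = 406716$ ($M = 234618 + 172098 = 406716$)
$2743 \left(-11\right) + M = 2743 \left(-11\right) + 406716 = -30173 + 406716 = 376543$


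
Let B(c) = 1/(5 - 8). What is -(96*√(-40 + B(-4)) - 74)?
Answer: 74 - 352*I*√3 ≈ 74.0 - 609.68*I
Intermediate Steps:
B(c) = -⅓ (B(c) = 1/(-3) = -⅓)
-(96*√(-40 + B(-4)) - 74) = -(96*√(-40 - ⅓) - 74) = -(96*√(-121/3) - 74) = -(96*(11*I*√3/3) - 74) = -(352*I*√3 - 74) = -(-74 + 352*I*√3) = 74 - 352*I*√3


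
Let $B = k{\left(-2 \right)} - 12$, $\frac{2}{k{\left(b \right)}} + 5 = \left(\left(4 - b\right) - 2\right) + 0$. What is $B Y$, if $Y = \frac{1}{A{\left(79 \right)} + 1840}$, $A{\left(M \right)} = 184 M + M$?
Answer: $- \frac{14}{16455} \approx -0.00085081$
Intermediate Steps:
$k{\left(b \right)} = \frac{2}{-3 - b}$ ($k{\left(b \right)} = \frac{2}{-5 + \left(\left(\left(4 - b\right) - 2\right) + 0\right)} = \frac{2}{-5 + \left(\left(2 - b\right) + 0\right)} = \frac{2}{-5 - \left(-2 + b\right)} = \frac{2}{-3 - b}$)
$A{\left(M \right)} = 185 M$
$B = -14$ ($B = - \frac{2}{3 - 2} - 12 = - \frac{2}{1} - 12 = \left(-2\right) 1 - 12 = -2 - 12 = -14$)
$Y = \frac{1}{16455}$ ($Y = \frac{1}{185 \cdot 79 + 1840} = \frac{1}{14615 + 1840} = \frac{1}{16455} \approx 6.0772 \cdot 10^{-5}$)
$B Y = \left(-14\right) \frac{1}{16455} = - \frac{14}{16455}$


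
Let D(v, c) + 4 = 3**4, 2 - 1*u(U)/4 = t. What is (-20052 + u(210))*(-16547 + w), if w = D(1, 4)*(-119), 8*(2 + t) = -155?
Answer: 513133035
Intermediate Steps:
t = -171/8 (t = -2 + (1/8)*(-155) = -2 - 155/8 = -171/8 ≈ -21.375)
u(U) = 187/2 (u(U) = 8 - 4*(-171/8) = 8 + 171/2 = 187/2)
D(v, c) = 77 (D(v, c) = -4 + 3**4 = -4 + 81 = 77)
w = -9163 (w = 77*(-119) = -9163)
(-20052 + u(210))*(-16547 + w) = (-20052 + 187/2)*(-16547 - 9163) = -39917/2*(-25710) = 513133035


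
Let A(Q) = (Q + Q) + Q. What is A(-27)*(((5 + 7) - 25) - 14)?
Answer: 2187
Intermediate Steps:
A(Q) = 3*Q (A(Q) = 2*Q + Q = 3*Q)
A(-27)*(((5 + 7) - 25) - 14) = (3*(-27))*(((5 + 7) - 25) - 14) = -81*((12 - 25) - 14) = -81*(-13 - 14) = -81*(-27) = 2187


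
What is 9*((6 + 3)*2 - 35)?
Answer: -153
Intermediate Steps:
9*((6 + 3)*2 - 35) = 9*(9*2 - 35) = 9*(18 - 35) = 9*(-17) = -153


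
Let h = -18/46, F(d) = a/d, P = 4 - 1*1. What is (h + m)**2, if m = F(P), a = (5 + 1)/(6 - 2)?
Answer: 25/2116 ≈ 0.011815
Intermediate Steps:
a = 3/2 (a = 6/4 = 6*(1/4) = 3/2 ≈ 1.5000)
P = 3 (P = 4 - 1 = 3)
F(d) = 3/(2*d)
h = -9/23 (h = -18*1/46 = -9/23 ≈ -0.39130)
m = 1/2 (m = (3/2)/3 = (3/2)*(1/3) = 1/2 ≈ 0.50000)
(h + m)**2 = (-9/23 + 1/2)**2 = (5/46)**2 = 25/2116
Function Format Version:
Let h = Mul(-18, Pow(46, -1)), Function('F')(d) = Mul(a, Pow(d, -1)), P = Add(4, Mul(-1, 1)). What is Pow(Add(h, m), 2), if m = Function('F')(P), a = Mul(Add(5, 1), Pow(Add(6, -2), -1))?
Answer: Rational(25, 2116) ≈ 0.011815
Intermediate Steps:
a = Rational(3, 2) (a = Mul(6, Pow(4, -1)) = Mul(6, Rational(1, 4)) = Rational(3, 2) ≈ 1.5000)
P = 3 (P = Add(4, -1) = 3)
Function('F')(d) = Mul(Rational(3, 2), Pow(d, -1))
h = Rational(-9, 23) (h = Mul(-18, Rational(1, 46)) = Rational(-9, 23) ≈ -0.39130)
m = Rational(1, 2) (m = Mul(Rational(3, 2), Pow(3, -1)) = Mul(Rational(3, 2), Rational(1, 3)) = Rational(1, 2) ≈ 0.50000)
Pow(Add(h, m), 2) = Pow(Add(Rational(-9, 23), Rational(1, 2)), 2) = Pow(Rational(5, 46), 2) = Rational(25, 2116)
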